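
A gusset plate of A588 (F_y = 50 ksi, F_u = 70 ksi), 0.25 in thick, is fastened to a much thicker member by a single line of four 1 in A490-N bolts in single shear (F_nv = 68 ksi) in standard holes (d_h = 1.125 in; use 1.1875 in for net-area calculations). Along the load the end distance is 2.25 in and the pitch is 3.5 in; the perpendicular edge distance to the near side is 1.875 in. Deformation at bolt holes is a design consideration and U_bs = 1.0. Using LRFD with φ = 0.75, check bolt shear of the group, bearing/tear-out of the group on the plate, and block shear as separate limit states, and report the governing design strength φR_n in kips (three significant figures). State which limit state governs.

Bolt shear: A_b = π·1²/4 = 0.7854 in²; R_n = 68 × 0.7854 × 4 × 1 = 213.6 kips → 0.75 × 213.6 = 160 kips.
Bearing: edge l_c = 1.688, r_n = 35.44 kips; interior l_c = 2.375, r_n = 42 kips; R_n = 35.44 + 3·42 = 161.4 kips → 121 kips.
Block shear: A_gv = 3.188, A_nv = 2.148, A_nt = 0.3203 in²; R_n = min(0.6F_uA_nv, 0.6F_yA_gv) + U_bs·F_u·A_nt = 112.7 kips → 84.5 kips.
Block shear governs: 84.5 kips.

84.5 kips (block shear governs)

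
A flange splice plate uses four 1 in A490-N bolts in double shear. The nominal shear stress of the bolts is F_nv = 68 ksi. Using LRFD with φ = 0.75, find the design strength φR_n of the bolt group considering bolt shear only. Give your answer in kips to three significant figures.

320 kips

A_b = π × 1² / 4 = 0.7854 in².
R_n = F_nv · A_b · n · n_s = 68 × 0.7854 × 4 × 2 = 427.3 kips.
Design strength φR_n = 0.75 × 427.3 = 320 kips.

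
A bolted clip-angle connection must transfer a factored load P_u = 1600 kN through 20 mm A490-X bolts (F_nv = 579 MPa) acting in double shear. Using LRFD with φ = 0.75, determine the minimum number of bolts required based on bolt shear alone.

A_b = π·20²/4 = 314.2 mm².
Per-bolt design strength φR_n = 0.75 × 579 × 314.2 × 2 / 1000 = 272.8 kN.
n ≥ 1600 / 272.8 = 5.864 → use 6 bolts.

6 bolts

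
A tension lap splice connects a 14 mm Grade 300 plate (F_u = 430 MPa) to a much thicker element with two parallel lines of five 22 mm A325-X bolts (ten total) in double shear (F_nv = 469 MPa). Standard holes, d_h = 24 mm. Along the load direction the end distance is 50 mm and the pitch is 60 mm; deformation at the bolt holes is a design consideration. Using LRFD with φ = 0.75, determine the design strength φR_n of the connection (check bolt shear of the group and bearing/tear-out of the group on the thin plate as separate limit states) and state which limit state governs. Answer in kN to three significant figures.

Bolt shear: A_b = π·22²/4 = 380.1 mm²; R_n = 469 × 380.1 × 10 × 2 / 1000 = 3566 kN → 0.75 × 3566 = 2670 kN.
Bearing (1.2 l_c t F_u ≤ 2.4 d t F_u): upper limit = 2.4·22·14·430 / 1000 = 317.9 kN.
  Edge l_c = 50 − 24/2 = 38 → r_n = 274.5 kN; interior l_c = 60 − 24 = 36 → r_n = 260.1 kN.
  R_n,bearing = 2·274.5 + 8·260.1 = 2630 kN → 0.75 × 2630 = 1970 kN.
Bearing governs: 1970 kN.

1970 kN (bearing governs)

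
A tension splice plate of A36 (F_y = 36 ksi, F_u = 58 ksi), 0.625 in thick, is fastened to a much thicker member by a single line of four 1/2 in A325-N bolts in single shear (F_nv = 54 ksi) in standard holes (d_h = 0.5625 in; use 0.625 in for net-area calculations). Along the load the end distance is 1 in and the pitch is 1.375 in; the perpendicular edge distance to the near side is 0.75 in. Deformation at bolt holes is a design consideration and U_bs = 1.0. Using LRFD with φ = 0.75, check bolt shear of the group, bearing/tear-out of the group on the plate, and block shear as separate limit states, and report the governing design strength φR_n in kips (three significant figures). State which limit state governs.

Bolt shear: A_b = π·0.5²/4 = 0.1963 in²; R_n = 54 × 0.1963 × 4 × 1 = 42.41 kips → 0.75 × 42.41 = 31.8 kips.
Bearing: edge l_c = 0.7188, r_n = 31.27 kips; interior l_c = 0.8125, r_n = 35.34 kips; R_n = 31.27 + 3·35.34 = 137.3 kips → 103 kips.
Block shear: A_gv = 3.203, A_nv = 1.836, A_nt = 0.2734 in²; R_n = min(0.6F_uA_nv, 0.6F_yA_gv) + U_bs·F_u·A_nt = 79.75 kips → 59.8 kips.
Bolt shear governs: 31.8 kips.

31.8 kips (bolt shear governs)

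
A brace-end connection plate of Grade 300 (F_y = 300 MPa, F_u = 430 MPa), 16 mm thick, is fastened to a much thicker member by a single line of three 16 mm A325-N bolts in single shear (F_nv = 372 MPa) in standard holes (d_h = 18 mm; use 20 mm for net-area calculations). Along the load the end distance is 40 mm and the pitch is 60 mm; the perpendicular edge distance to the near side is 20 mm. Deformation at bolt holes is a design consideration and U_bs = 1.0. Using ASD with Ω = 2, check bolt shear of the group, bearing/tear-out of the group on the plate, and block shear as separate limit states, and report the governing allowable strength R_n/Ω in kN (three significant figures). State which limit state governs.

112 kN (bolt shear governs)

Bolt shear: A_b = π·16²/4 = 201.1 mm²; R_n = 372 × 201.1 × 3 × 1 / 1000 = 224.4 kN → 224.4 / 2 = 112 kN.
Bearing: edge l_c = 31, r_n = 255.9 kN; interior l_c = 42, r_n = 264.2 kN; R_n = 255.9 + 2·264.2 = 784.3 kN → 392 kN.
Block shear: A_gv = 2560, A_nv = 1760, A_nt = 160 mm²; R_n = min(0.6F_uA_nv, 0.6F_yA_gv) + U_bs·F_u·A_nt = 522.9 kN → 261 kN.
Bolt shear governs: 112 kN.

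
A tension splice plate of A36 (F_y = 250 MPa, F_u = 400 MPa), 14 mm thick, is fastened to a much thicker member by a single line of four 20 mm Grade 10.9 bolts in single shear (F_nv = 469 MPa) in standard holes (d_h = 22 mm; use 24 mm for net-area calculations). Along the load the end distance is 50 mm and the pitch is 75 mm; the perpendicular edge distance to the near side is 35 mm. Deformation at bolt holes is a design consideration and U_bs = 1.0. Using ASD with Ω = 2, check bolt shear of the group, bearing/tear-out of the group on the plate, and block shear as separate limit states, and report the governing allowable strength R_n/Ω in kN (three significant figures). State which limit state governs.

Bolt shear: A_b = π·20²/4 = 314.2 mm²; R_n = 469 × 314.2 × 4 × 1 / 1000 = 589.4 kN → 589.4 / 2 = 295 kN.
Bearing: edge l_c = 39, r_n = 262.1 kN; interior l_c = 53, r_n = 268.8 kN; R_n = 262.1 + 3·268.8 = 1068 kN → 534 kN.
Block shear: A_gv = 3850, A_nv = 2674, A_nt = 322 mm²; R_n = min(0.6F_uA_nv, 0.6F_yA_gv) + U_bs·F_u·A_nt = 706.3 kN → 353 kN.
Bolt shear governs: 295 kN.

295 kN (bolt shear governs)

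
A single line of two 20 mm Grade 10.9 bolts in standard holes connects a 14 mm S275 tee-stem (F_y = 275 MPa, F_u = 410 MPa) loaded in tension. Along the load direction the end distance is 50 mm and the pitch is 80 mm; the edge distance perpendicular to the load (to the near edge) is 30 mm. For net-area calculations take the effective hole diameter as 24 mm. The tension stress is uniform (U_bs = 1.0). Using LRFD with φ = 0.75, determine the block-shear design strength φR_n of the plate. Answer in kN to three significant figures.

303 kN

Shear plane L_v = 50 + 1·80 = 130 mm; A_gv = 130 × 14 = 1820 mm².
A_nv = (130 − 1.5·24) × 14 = 1316 mm².
A_nt = (30 − 0.5·24) × 14 = 252 mm².
0.6 F_u A_nv = 323.7 kN; 0.6 F_y A_gv = 300.3 kN → shear yielding governs the shear term.
R_n = 300.3 + 1.0 × 410 × 252 / 1000 = 403.6 kN.
Design strength φR_n = 0.75 × 403.6 = 303 kN.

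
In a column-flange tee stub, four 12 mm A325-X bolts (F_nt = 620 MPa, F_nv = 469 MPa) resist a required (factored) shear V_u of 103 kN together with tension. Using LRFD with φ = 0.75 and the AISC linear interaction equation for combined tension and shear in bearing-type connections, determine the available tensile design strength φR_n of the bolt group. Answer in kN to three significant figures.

137 kN

A_b = π·12²/4 = 113.1 mm²; f_rv = 103 × 1000 / (4 × 113.1) = 227.7 MPa.
F'_nt = 1.3 F_nt − (F_nt / φF_nv) f_rv = 1.3·620 − (620/(0.75·469))·227.7 = 404.7 MPa, capped at F_nt → F'_nt = 404.7 MPa.
R_n = F'_nt · A_b · n = 404.7 × 113.1 × 4 / 1000 = 183.1 kN.
Design strength φR_n = 0.75 × 183.1 = 137 kN.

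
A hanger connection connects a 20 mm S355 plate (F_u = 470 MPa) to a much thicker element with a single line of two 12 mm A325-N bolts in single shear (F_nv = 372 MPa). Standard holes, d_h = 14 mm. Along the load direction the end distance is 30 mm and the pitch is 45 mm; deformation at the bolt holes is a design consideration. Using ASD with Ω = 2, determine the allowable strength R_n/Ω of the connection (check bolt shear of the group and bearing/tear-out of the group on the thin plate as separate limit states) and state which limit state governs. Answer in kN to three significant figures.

Bolt shear: A_b = π·12²/4 = 113.1 mm²; R_n = 372 × 113.1 × 2 × 1 / 1000 = 84.14 kN → 84.14 / 2 = 42.1 kN.
Bearing (1.2 l_c t F_u ≤ 2.4 d t F_u): upper limit = 2.4·12·20·470 / 1000 = 270.7 kN.
  Edge l_c = 30 − 14/2 = 23 → r_n = 259.4 kN; interior l_c = 45 − 14 = 31 → r_n = 270.7 kN.
  R_n,bearing = 1·259.4 + 1·270.7 = 530.2 kN → 530.2 / 2 = 265 kN.
Bolt shear governs: 42.1 kN.

42.1 kN (bolt shear governs)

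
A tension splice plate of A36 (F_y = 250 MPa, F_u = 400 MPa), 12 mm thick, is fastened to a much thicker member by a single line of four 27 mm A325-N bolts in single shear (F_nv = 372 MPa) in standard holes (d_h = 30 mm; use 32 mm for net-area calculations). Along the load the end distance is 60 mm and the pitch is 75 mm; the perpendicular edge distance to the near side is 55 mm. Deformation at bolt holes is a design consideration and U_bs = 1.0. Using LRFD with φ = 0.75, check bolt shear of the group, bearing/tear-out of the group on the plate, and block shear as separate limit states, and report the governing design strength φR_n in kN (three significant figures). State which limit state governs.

514 kN (block shear governs)

Bolt shear: A_b = π·27²/4 = 572.6 mm²; R_n = 372 × 572.6 × 4 × 1 / 1000 = 852 kN → 0.75 × 852 = 639 kN.
Bearing: edge l_c = 45, r_n = 259.2 kN; interior l_c = 45, r_n = 259.2 kN; R_n = 259.2 + 3·259.2 = 1037 kN → 778 kN.
Block shear: A_gv = 3420, A_nv = 2076, A_nt = 468 mm²; R_n = min(0.6F_uA_nv, 0.6F_yA_gv) + U_bs·F_u·A_nt = 685.4 kN → 514 kN.
Block shear governs: 514 kN.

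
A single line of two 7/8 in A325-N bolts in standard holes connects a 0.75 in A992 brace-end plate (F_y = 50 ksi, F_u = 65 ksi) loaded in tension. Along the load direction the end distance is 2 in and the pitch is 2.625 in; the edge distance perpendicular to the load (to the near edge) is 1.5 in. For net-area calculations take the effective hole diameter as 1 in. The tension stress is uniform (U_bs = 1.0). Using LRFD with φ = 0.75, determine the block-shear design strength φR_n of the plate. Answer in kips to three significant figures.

105 kips

Shear plane L_v = 2 + 1·2.625 = 4.625 in; A_gv = 4.625 × 0.75 = 3.469 in².
A_nv = (4.625 − 1.5·1) × 0.75 = 2.344 in².
A_nt = (1.5 − 0.5·1) × 0.75 = 0.75 in².
0.6 F_u A_nv = 91.41 kips; 0.6 F_y A_gv = 104.1 kips → shear rupture governs the shear term.
R_n = 91.41 + 1.0 × 65 × 0.75 = 140.2 kips.
Design strength φR_n = 0.75 × 140.2 = 105 kips.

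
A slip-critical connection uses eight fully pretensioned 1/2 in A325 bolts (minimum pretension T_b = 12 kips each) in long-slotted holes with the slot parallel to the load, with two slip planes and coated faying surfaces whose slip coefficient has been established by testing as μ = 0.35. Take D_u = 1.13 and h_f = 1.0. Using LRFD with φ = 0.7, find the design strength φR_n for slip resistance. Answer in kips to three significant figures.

53.2 kips

R_n = μ · D_u · h_f · T_b · n_s · n_b = 0.35 × 1.13 × 1.0 × 12 × 2 × 8 = 75.94 kips.
Design strength φR_n = 0.7 × 75.94 = 53.2 kips.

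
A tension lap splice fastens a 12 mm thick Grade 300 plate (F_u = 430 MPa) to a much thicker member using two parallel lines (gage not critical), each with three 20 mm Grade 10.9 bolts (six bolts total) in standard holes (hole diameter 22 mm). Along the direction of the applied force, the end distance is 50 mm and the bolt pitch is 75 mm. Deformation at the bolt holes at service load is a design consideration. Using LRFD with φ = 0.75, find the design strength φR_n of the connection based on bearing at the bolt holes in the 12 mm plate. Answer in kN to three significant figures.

1110 kN

Per bolt r_n = 1.2 l_c t F_u ≤ 2.4 d t F_u; upper limit = 2.4 × 20 × 12 × 430 / 1000 = 247.7 kN.
Edge bolt: l_c = 50 − 22/2 = 39 mm → 1.2 × 39 × 12 × 430 / 1000 = 241.5 → r_n = 241.5 kN.
Interior bolts: l_c = 75 − 22 = 53 mm → 1.2 × 53 × 12 × 430 / 1000 = 328.2 → r_n = 247.7 kN.
R_n = 2 × 241.5 + 4 × 247.7 = 1474 kN.
Design strength φR_n = 0.75 × 1474 = 1110 kN.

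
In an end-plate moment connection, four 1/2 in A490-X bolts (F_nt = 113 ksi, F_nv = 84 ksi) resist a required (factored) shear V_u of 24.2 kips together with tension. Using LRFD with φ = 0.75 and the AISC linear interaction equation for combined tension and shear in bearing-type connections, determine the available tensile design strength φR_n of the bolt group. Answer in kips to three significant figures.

A_b = π·0.5²/4 = 0.1963 in²; f_rv = 24.2 / (4 × 0.1963) = 30.81 ksi.
F'_nt = 1.3 F_nt − (F_nt / φF_nv) f_rv = 1.3·113 − (113/(0.75·84))·30.81 = 91.63 ksi, capped at F_nt → F'_nt = 91.63 ksi.
R_n = F'_nt · A_b · n = 91.63 × 0.1963 × 4 = 71.97 kips.
Design strength φR_n = 0.75 × 71.97 = 54 kips.

54 kips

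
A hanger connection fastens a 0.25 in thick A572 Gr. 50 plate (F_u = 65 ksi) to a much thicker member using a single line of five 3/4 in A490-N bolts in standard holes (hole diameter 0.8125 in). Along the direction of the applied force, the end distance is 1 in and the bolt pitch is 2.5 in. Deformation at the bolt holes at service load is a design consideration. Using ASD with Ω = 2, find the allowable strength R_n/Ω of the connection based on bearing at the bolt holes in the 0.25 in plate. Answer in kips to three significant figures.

64.3 kips

Per bolt r_n = 1.2 l_c t F_u ≤ 2.4 d t F_u; upper limit = 2.4 × 0.75 × 0.25 × 65 = 29.25 kips.
Edge bolt: l_c = 1 − 0.8125/2 = 0.5938 in → 1.2 × 0.5938 × 0.25 × 65 = 11.58 → r_n = 11.58 kips.
Interior bolts: l_c = 2.5 − 0.8125 = 1.688 in → 1.2 × 1.688 × 0.25 × 65 = 32.91 → r_n = 29.25 kips.
R_n = 1 × 11.58 + 4 × 29.25 = 128.6 kips.
Allowable strength R_n/Ω = 128.6 / 2 = 64.3 kips.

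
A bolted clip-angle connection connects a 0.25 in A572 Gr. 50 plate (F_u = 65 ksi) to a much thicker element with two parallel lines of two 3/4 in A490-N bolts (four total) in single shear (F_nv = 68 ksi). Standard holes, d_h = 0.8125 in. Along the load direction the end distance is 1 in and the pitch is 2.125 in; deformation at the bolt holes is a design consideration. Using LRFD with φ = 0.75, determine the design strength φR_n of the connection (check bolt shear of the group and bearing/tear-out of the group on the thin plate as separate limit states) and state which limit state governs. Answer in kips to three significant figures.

55.8 kips (bearing governs)

Bolt shear: A_b = π·0.75²/4 = 0.4418 in²; R_n = 68 × 0.4418 × 4 × 1 = 120.2 kips → 0.75 × 120.2 = 90.1 kips.
Bearing (1.2 l_c t F_u ≤ 2.4 d t F_u): upper limit = 2.4·0.75·0.25·65 = 29.25 kips.
  Edge l_c = 1 − 0.8125/2 = 0.5938 → r_n = 11.58 kips; interior l_c = 2.125 − 0.8125 = 1.312 → r_n = 25.59 kips.
  R_n,bearing = 2·11.58 + 2·25.59 = 74.34 kips → 0.75 × 74.34 = 55.8 kips.
Bearing governs: 55.8 kips.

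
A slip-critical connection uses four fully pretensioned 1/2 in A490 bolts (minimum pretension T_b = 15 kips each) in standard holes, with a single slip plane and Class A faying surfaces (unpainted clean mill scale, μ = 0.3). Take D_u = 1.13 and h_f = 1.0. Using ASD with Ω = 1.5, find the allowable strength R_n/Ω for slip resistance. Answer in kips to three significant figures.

13.6 kips

R_n = μ · D_u · h_f · T_b · n_s · n_b = 0.3 × 1.13 × 1.0 × 15 × 1 × 4 = 20.34 kips.
Allowable strength R_n/Ω = 20.34 / 1.5 = 13.6 kips.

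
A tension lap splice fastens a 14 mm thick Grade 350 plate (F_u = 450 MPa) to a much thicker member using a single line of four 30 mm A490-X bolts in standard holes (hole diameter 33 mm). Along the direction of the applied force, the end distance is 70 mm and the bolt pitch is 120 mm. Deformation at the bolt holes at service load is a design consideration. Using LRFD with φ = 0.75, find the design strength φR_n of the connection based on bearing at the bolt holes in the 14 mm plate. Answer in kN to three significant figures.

1320 kN

Per bolt r_n = 1.2 l_c t F_u ≤ 2.4 d t F_u; upper limit = 2.4 × 30 × 14 × 450 / 1000 = 453.6 kN.
Edge bolt: l_c = 70 − 33/2 = 53.5 mm → 1.2 × 53.5 × 14 × 450 / 1000 = 404.5 → r_n = 404.5 kN.
Interior bolts: l_c = 120 − 33 = 87 mm → 1.2 × 87 × 14 × 450 / 1000 = 657.7 → r_n = 453.6 kN.
R_n = 1 × 404.5 + 3 × 453.6 = 1765 kN.
Design strength φR_n = 0.75 × 1765 = 1320 kN.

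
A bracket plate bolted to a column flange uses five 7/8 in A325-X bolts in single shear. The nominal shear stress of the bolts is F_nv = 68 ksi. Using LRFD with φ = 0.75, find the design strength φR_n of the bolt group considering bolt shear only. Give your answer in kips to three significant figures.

A_b = π × 0.875² / 4 = 0.6013 in².
R_n = F_nv · A_b · n · n_s = 68 × 0.6013 × 5 × 1 = 204.4 kips.
Design strength φR_n = 0.75 × 204.4 = 153 kips.

153 kips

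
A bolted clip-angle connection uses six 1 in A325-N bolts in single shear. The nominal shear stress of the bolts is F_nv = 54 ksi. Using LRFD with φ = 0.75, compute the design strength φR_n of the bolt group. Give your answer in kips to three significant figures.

A_b = π × 1² / 4 = 0.7854 in².
R_n = F_nv · A_b · n · n_s = 54 × 0.7854 × 6 × 1 = 254.5 kips.
Design strength φR_n = 0.75 × 254.5 = 191 kips.

191 kips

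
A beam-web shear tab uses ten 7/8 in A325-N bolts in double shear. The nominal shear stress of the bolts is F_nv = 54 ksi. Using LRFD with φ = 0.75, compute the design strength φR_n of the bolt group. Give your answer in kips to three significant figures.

487 kips

A_b = π × 0.875² / 4 = 0.6013 in².
R_n = F_nv · A_b · n · n_s = 54 × 0.6013 × 10 × 2 = 649.4 kips.
Design strength φR_n = 0.75 × 649.4 = 487 kips.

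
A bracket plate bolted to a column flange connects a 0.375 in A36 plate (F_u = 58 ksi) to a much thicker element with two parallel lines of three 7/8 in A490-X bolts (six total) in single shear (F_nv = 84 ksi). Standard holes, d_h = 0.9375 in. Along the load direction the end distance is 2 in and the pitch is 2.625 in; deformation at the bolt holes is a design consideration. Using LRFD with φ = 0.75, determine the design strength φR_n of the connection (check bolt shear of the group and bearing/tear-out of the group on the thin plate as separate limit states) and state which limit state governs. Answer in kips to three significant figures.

Bolt shear: A_b = π·0.875²/4 = 0.6013 in²; R_n = 84 × 0.6013 × 6 × 1 = 303.1 kips → 0.75 × 303.1 = 227 kips.
Bearing (1.2 l_c t F_u ≤ 2.4 d t F_u): upper limit = 2.4·0.875·0.375·58 = 45.68 kips.
  Edge l_c = 2 − 0.9375/2 = 1.531 → r_n = 39.97 kips; interior l_c = 2.625 − 0.9375 = 1.688 → r_n = 44.04 kips.
  R_n,bearing = 2·39.97 + 4·44.04 = 256.1 kips → 0.75 × 256.1 = 192 kips.
Bearing governs: 192 kips.

192 kips (bearing governs)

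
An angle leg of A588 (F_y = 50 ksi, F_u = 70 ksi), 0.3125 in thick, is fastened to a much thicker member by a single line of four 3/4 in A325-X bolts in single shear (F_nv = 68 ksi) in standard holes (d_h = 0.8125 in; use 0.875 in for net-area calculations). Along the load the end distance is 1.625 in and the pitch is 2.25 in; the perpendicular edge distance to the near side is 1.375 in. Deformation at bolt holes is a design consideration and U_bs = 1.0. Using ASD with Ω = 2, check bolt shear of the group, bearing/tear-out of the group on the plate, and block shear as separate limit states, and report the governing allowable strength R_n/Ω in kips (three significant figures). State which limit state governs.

Bolt shear: A_b = π·0.75²/4 = 0.4418 in²; R_n = 68 × 0.4418 × 4 × 1 = 120.2 kips → 120.2 / 2 = 60.1 kips.
Bearing: edge l_c = 1.219, r_n = 31.99 kips; interior l_c = 1.438, r_n = 37.73 kips; R_n = 31.99 + 3·37.73 = 145.2 kips → 72.6 kips.
Block shear: A_gv = 2.617, A_nv = 1.66, A_nt = 0.293 in²; R_n = min(0.6F_uA_nv, 0.6F_yA_gv) + U_bs·F_u·A_nt = 90.23 kips → 45.1 kips.
Block shear governs: 45.1 kips.

45.1 kips (block shear governs)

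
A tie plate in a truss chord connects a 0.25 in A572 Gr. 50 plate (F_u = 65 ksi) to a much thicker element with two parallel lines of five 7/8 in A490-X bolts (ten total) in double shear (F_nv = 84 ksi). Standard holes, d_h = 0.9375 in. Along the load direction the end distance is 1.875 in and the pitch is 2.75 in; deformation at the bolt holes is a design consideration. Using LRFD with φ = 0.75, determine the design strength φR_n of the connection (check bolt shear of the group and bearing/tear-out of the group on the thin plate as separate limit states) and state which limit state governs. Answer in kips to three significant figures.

Bolt shear: A_b = π·0.875²/4 = 0.6013 in²; R_n = 84 × 0.6013 × 10 × 2 = 1010 kips → 0.75 × 1010 = 758 kips.
Bearing (1.2 l_c t F_u ≤ 2.4 d t F_u): upper limit = 2.4·0.875·0.25·65 = 34.12 kips.
  Edge l_c = 1.875 − 0.9375/2 = 1.406 → r_n = 27.42 kips; interior l_c = 2.75 − 0.9375 = 1.812 → r_n = 34.12 kips.
  R_n,bearing = 2·27.42 + 8·34.12 = 327.8 kips → 0.75 × 327.8 = 246 kips.
Bearing governs: 246 kips.

246 kips (bearing governs)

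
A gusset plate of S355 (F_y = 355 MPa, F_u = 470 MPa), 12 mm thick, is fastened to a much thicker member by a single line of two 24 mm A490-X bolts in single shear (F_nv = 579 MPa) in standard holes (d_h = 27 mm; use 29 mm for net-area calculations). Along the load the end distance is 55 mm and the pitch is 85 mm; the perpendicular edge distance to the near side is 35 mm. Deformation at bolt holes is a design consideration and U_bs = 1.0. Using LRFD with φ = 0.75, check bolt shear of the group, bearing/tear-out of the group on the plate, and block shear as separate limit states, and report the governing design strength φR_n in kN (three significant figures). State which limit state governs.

332 kN (block shear governs)

Bolt shear: A_b = π·24²/4 = 452.4 mm²; R_n = 579 × 452.4 × 2 × 1 / 1000 = 523.9 kN → 0.75 × 523.9 = 393 kN.
Bearing: edge l_c = 41.5, r_n = 280.9 kN; interior l_c = 58, r_n = 324.9 kN; R_n = 280.9 + 1·324.9 = 605.7 kN → 454 kN.
Block shear: A_gv = 1680, A_nv = 1158, A_nt = 246 mm²; R_n = min(0.6F_uA_nv, 0.6F_yA_gv) + U_bs·F_u·A_nt = 442.2 kN → 332 kN.
Block shear governs: 332 kN.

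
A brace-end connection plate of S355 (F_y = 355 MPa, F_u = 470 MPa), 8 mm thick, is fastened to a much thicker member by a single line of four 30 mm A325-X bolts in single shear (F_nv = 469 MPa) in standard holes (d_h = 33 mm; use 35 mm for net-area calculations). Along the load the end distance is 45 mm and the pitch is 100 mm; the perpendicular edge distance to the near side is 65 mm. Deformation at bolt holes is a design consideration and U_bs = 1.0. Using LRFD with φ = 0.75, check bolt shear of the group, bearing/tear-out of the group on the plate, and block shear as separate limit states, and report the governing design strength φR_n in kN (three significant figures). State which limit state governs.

Bolt shear: A_b = π·30²/4 = 706.9 mm²; R_n = 469 × 706.9 × 4 × 1 / 1000 = 1326 kN → 0.75 × 1326 = 995 kN.
Bearing: edge l_c = 28.5, r_n = 128.6 kN; interior l_c = 67, r_n = 270.7 kN; R_n = 128.6 + 3·270.7 = 940.8 kN → 706 kN.
Block shear: A_gv = 2760, A_nv = 1780, A_nt = 380 mm²; R_n = min(0.6F_uA_nv, 0.6F_yA_gv) + U_bs·F_u·A_nt = 680.6 kN → 510 kN.
Block shear governs: 510 kN.

510 kN (block shear governs)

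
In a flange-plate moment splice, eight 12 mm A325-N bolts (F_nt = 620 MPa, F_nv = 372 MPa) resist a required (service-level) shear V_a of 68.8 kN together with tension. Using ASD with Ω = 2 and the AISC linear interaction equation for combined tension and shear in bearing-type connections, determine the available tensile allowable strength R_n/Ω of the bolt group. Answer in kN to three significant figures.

250 kN

A_b = π·12²/4 = 113.1 mm²; f_rv = 68.8 × 1000 / (8 × 113.1) = 76.04 MPa.
F'_nt = 1.3 F_nt − (Ω F_nt / F_nv) f_rv = 1.3·620 − (2·620/372)·76.04 = 552.5 MPa, capped at F_nt → F'_nt = 552.5 MPa.
R_n = F'_nt · A_b · n = 552.5 × 113.1 × 8 / 1000 = 499.9 kN.
Allowable strength R_n/Ω = 499.9 / 2 = 250 kN.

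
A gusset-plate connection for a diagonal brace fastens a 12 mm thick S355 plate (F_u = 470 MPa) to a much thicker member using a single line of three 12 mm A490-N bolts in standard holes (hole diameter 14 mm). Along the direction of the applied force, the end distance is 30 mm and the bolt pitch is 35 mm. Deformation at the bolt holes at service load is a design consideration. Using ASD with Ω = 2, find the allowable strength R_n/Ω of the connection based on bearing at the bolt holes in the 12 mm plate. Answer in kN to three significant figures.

Per bolt r_n = 1.2 l_c t F_u ≤ 2.4 d t F_u; upper limit = 2.4 × 12 × 12 × 470 / 1000 = 162.4 kN.
Edge bolt: l_c = 30 − 14/2 = 23 mm → 1.2 × 23 × 12 × 470 / 1000 = 155.7 → r_n = 155.7 kN.
Interior bolts: l_c = 35 − 14 = 21 mm → 1.2 × 21 × 12 × 470 / 1000 = 142.1 → r_n = 142.1 kN.
R_n = 1 × 155.7 + 2 × 142.1 = 439.9 kN.
Allowable strength R_n/Ω = 439.9 / 2 = 220 kN.

220 kN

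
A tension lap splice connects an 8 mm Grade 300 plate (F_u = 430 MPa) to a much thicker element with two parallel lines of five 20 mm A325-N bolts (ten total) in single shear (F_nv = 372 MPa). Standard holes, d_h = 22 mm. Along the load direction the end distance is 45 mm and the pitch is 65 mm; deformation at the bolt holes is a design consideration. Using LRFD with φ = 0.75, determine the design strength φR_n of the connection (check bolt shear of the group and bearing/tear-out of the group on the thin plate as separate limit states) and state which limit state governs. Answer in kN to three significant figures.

877 kN (bolt shear governs)

Bolt shear: A_b = π·20²/4 = 314.2 mm²; R_n = 372 × 314.2 × 10 × 1 / 1000 = 1169 kN → 0.75 × 1169 = 877 kN.
Bearing (1.2 l_c t F_u ≤ 2.4 d t F_u): upper limit = 2.4·20·8·430 / 1000 = 165.1 kN.
  Edge l_c = 45 − 22/2 = 34 → r_n = 140.4 kN; interior l_c = 65 − 22 = 43 → r_n = 165.1 kN.
  R_n,bearing = 2·140.4 + 8·165.1 = 1602 kN → 0.75 × 1602 = 1200 kN.
Bolt shear governs: 877 kN.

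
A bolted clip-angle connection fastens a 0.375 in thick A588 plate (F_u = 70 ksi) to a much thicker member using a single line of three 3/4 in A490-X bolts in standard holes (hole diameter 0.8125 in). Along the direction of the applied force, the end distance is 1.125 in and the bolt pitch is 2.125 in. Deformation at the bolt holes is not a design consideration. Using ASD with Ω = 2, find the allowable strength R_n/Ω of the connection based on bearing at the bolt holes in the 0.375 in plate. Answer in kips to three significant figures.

65.8 kips

Per bolt r_n = 1.5 l_c t F_u ≤ 3.0 d t F_u; upper limit = 3.0 × 0.75 × 0.375 × 70 = 59.06 kips.
Edge bolt: l_c = 1.125 − 0.8125/2 = 0.7188 in → 1.5 × 0.7188 × 0.375 × 70 = 28.3 → r_n = 28.3 kips.
Interior bolts: l_c = 2.125 − 0.8125 = 1.312 in → 1.5 × 1.312 × 0.375 × 70 = 51.68 → r_n = 51.68 kips.
R_n = 1 × 28.3 + 2 × 51.68 = 131.7 kips.
Allowable strength R_n/Ω = 131.7 / 2 = 65.8 kips.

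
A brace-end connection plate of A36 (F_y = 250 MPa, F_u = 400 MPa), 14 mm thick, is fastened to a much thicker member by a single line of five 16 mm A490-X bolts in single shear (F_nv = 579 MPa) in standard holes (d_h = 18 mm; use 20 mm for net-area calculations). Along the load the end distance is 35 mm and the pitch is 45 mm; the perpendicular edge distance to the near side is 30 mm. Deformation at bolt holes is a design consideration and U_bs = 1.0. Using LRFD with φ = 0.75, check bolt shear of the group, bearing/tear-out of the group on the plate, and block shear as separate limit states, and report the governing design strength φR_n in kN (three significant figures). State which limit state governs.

Bolt shear: A_b = π·16²/4 = 201.1 mm²; R_n = 579 × 201.1 × 5 × 1 / 1000 = 582.1 kN → 0.75 × 582.1 = 437 kN.
Bearing: edge l_c = 26, r_n = 174.7 kN; interior l_c = 27, r_n = 181.4 kN; R_n = 174.7 + 4·181.4 = 900.5 kN → 675 kN.
Block shear: A_gv = 3010, A_nv = 1750, A_nt = 280 mm²; R_n = min(0.6F_uA_nv, 0.6F_yA_gv) + U_bs·F_u·A_nt = 532 kN → 399 kN.
Block shear governs: 399 kN.

399 kN (block shear governs)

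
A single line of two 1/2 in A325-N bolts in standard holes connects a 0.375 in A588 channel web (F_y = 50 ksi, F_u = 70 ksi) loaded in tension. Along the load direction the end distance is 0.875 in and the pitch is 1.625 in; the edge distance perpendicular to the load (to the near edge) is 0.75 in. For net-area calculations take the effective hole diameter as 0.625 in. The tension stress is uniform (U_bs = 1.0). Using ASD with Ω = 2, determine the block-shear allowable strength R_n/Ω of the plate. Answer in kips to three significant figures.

18 kips

Shear plane L_v = 0.875 + 1·1.625 = 2.5 in; A_gv = 2.5 × 0.375 = 0.9375 in².
A_nv = (2.5 − 1.5·0.625) × 0.375 = 0.5859 in².
A_nt = (0.75 − 0.5·0.625) × 0.375 = 0.1641 in².
0.6 F_u A_nv = 24.61 kips; 0.6 F_y A_gv = 28.12 kips → shear rupture governs the shear term.
R_n = 24.61 + 1.0 × 70 × 0.1641 = 36.09 kips.
Allowable strength R_n/Ω = 36.09 / 2 = 18 kips.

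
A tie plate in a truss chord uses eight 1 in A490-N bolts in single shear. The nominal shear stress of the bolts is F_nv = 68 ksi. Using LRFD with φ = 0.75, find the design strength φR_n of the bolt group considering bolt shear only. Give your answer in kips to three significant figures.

320 kips

A_b = π × 1² / 4 = 0.7854 in².
R_n = F_nv · A_b · n · n_s = 68 × 0.7854 × 8 × 1 = 427.3 kips.
Design strength φR_n = 0.75 × 427.3 = 320 kips.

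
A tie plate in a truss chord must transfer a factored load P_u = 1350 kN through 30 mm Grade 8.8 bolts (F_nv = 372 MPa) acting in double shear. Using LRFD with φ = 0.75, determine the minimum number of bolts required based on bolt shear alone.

A_b = π·30²/4 = 706.9 mm².
Per-bolt design strength φR_n = 0.75 × 372 × 706.9 × 2 / 1000 = 394.4 kN.
n ≥ 1350 / 394.4 = 3.423 → use 4 bolts.

4 bolts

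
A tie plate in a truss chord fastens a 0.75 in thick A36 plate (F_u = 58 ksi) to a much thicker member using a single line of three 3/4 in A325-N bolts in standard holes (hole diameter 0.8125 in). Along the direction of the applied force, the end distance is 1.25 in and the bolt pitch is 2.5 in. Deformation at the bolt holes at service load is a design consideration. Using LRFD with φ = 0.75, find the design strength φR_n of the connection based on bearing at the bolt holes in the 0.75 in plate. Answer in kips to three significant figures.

150 kips

Per bolt r_n = 1.2 l_c t F_u ≤ 2.4 d t F_u; upper limit = 2.4 × 0.75 × 0.75 × 58 = 78.3 kips.
Edge bolt: l_c = 1.25 − 0.8125/2 = 0.8438 in → 1.2 × 0.8438 × 0.75 × 58 = 44.04 → r_n = 44.04 kips.
Interior bolts: l_c = 2.5 − 0.8125 = 1.688 in → 1.2 × 1.688 × 0.75 × 58 = 88.09 → r_n = 78.3 kips.
R_n = 1 × 44.04 + 2 × 78.3 = 200.6 kips.
Design strength φR_n = 0.75 × 200.6 = 150 kips.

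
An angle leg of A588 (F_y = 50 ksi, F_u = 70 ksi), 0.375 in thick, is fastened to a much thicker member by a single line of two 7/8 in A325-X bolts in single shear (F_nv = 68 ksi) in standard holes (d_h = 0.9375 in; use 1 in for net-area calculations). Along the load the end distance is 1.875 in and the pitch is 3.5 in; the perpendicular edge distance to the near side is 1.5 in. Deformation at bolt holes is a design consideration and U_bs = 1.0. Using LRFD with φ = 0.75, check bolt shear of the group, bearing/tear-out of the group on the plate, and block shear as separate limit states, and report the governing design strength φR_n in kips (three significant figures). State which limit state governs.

61.3 kips (bolt shear governs)

Bolt shear: A_b = π·0.875²/4 = 0.6013 in²; R_n = 68 × 0.6013 × 2 × 1 = 81.78 kips → 0.75 × 81.78 = 61.3 kips.
Bearing: edge l_c = 1.406, r_n = 44.3 kips; interior l_c = 2.562, r_n = 55.13 kips; R_n = 44.3 + 1·55.13 = 99.42 kips → 74.6 kips.
Block shear: A_gv = 2.016, A_nv = 1.453, A_nt = 0.375 in²; R_n = min(0.6F_uA_nv, 0.6F_yA_gv) + U_bs·F_u·A_nt = 86.72 kips → 65 kips.
Bolt shear governs: 61.3 kips.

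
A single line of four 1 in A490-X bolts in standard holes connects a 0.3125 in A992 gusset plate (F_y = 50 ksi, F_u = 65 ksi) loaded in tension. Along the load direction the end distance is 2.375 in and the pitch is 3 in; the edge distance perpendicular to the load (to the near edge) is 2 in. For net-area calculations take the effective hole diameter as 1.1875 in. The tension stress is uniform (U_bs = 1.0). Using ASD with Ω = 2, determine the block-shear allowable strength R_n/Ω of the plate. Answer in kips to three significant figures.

Shear plane L_v = 2.375 + 3·3 = 11.38 in; A_gv = 11.38 × 0.3125 = 3.555 in².
A_nv = (11.38 − 3.5·1.1875) × 0.3125 = 2.256 in².
A_nt = (2 − 0.5·1.1875) × 0.3125 = 0.4395 in².
0.6 F_u A_nv = 87.98 kips; 0.6 F_y A_gv = 106.6 kips → shear rupture governs the shear term.
R_n = 87.98 + 1.0 × 65 × 0.4395 = 116.5 kips.
Allowable strength R_n/Ω = 116.5 / 2 = 58.3 kips.

58.3 kips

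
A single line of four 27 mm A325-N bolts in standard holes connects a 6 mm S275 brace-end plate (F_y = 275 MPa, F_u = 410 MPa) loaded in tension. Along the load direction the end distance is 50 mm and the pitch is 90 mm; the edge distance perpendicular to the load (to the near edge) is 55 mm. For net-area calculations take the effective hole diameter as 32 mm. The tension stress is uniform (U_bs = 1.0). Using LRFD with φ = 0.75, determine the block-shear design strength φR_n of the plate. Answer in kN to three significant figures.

302 kN

Shear plane L_v = 50 + 3·90 = 320 mm; A_gv = 320 × 6 = 1920 mm².
A_nv = (320 − 3.5·32) × 6 = 1248 mm².
A_nt = (55 − 0.5·32) × 6 = 234 mm².
0.6 F_u A_nv = 307 kN; 0.6 F_y A_gv = 316.8 kN → shear rupture governs the shear term.
R_n = 307 + 1.0 × 410 × 234 / 1000 = 402.9 kN.
Design strength φR_n = 0.75 × 402.9 = 302 kN.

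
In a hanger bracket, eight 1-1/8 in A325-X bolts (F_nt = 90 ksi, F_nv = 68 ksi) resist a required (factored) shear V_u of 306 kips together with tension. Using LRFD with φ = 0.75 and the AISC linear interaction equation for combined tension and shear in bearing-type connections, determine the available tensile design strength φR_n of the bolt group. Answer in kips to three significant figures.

293 kips

A_b = π·1.125²/4 = 0.994 in²; f_rv = 306 / (8 × 0.994) = 38.48 ksi.
F'_nt = 1.3 F_nt − (F_nt / φF_nv) f_rv = 1.3·90 − (90/(0.75·68))·38.48 = 49.09 ksi, capped at F_nt → F'_nt = 49.09 ksi.
R_n = F'_nt · A_b · n = 49.09 × 0.994 × 8 = 390.4 kips.
Design strength φR_n = 0.75 × 390.4 = 293 kips.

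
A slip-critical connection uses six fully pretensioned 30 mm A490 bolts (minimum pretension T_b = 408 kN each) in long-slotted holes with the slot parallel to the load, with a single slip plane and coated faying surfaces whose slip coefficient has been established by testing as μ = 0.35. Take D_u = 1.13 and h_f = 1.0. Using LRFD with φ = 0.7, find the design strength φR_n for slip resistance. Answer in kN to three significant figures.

678 kN

R_n = μ · D_u · h_f · T_b · n_s · n_b = 0.35 × 1.13 × 1.0 × 408 × 1 × 6 = 968.2 kN.
Design strength φR_n = 0.7 × 968.2 = 678 kN.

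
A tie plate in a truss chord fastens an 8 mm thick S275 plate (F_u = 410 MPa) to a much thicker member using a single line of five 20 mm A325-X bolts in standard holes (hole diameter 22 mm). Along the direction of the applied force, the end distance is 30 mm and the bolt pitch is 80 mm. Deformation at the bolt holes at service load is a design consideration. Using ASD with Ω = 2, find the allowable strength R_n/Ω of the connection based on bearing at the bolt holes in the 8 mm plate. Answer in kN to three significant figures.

Per bolt r_n = 1.2 l_c t F_u ≤ 2.4 d t F_u; upper limit = 2.4 × 20 × 8 × 410 / 1000 = 157.4 kN.
Edge bolt: l_c = 30 − 22/2 = 19 mm → 1.2 × 19 × 8 × 410 / 1000 = 74.78 → r_n = 74.78 kN.
Interior bolts: l_c = 80 − 22 = 58 mm → 1.2 × 58 × 8 × 410 / 1000 = 228.3 → r_n = 157.4 kN.
R_n = 1 × 74.78 + 4 × 157.4 = 704.5 kN.
Allowable strength R_n/Ω = 704.5 / 2 = 352 kN.

352 kN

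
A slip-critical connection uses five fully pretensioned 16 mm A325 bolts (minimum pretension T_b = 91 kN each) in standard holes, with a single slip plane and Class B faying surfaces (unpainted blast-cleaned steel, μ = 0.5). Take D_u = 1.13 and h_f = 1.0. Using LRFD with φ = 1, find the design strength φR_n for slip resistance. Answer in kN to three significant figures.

R_n = μ · D_u · h_f · T_b · n_s · n_b = 0.5 × 1.13 × 1.0 × 91 × 1 × 5 = 257.1 kN.
Design strength φR_n = 1 × 257.1 = 257 kN.

257 kN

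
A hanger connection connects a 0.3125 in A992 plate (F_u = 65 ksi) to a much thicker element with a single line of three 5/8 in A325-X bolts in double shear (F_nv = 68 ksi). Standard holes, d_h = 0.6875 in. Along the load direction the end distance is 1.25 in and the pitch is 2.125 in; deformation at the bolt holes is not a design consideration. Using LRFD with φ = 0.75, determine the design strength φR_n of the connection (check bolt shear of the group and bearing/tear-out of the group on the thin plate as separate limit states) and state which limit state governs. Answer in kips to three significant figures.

Bolt shear: A_b = π·0.625²/4 = 0.3068 in²; R_n = 68 × 0.3068 × 3 × 2 = 125.2 kips → 0.75 × 125.2 = 93.9 kips.
Bearing (1.5 l_c t F_u ≤ 3.0 d t F_u): upper limit = 3.0·0.625·0.3125·65 = 38.09 kips.
  Edge l_c = 1.25 − 0.6875/2 = 0.9062 → r_n = 27.61 kips; interior l_c = 2.125 − 0.6875 = 1.438 → r_n = 38.09 kips.
  R_n,bearing = 1·27.61 + 2·38.09 = 103.8 kips → 0.75 × 103.8 = 77.8 kips.
Bearing governs: 77.8 kips.

77.8 kips (bearing governs)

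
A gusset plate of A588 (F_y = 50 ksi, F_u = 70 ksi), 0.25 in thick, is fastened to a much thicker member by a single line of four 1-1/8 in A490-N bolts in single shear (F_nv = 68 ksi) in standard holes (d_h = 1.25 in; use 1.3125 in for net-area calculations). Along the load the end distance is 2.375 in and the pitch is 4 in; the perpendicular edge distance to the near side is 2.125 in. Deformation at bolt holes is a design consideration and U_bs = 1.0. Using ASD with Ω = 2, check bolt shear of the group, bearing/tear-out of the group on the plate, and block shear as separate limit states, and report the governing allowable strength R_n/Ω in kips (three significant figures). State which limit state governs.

64.2 kips (block shear governs)

Bolt shear: A_b = π·1.125²/4 = 0.994 in²; R_n = 68 × 0.994 × 4 × 1 = 270.4 kips → 270.4 / 2 = 135 kips.
Bearing: edge l_c = 1.75, r_n = 36.75 kips; interior l_c = 2.75, r_n = 47.25 kips; R_n = 36.75 + 3·47.25 = 178.5 kips → 89.2 kips.
Block shear: A_gv = 3.594, A_nv = 2.445, A_nt = 0.3672 in²; R_n = min(0.6F_uA_nv, 0.6F_yA_gv) + U_bs·F_u·A_nt = 128.4 kips → 64.2 kips.
Block shear governs: 64.2 kips.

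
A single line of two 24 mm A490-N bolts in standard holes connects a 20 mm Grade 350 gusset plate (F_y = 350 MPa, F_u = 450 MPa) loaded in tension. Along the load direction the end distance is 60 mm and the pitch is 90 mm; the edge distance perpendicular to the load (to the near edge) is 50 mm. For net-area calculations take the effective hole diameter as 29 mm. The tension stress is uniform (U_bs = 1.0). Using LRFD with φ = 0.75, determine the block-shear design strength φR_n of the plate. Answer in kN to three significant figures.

671 kN

Shear plane L_v = 60 + 1·90 = 150 mm; A_gv = 150 × 20 = 3000 mm².
A_nv = (150 − 1.5·29) × 20 = 2130 mm².
A_nt = (50 − 0.5·29) × 20 = 710 mm².
0.6 F_u A_nv = 575.1 kN; 0.6 F_y A_gv = 630 kN → shear rupture governs the shear term.
R_n = 575.1 + 1.0 × 450 × 710 / 1000 = 894.6 kN.
Design strength φR_n = 0.75 × 894.6 = 671 kN.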